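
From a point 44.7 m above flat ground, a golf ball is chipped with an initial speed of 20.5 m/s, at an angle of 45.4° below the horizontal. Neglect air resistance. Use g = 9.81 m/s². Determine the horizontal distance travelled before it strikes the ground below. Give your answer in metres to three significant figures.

27.0 m

vₓ = 20.50 cos 45.4° = 14.39 m/s; v_y0 = −14.60 m/s (downward).
The projectile lands when y = 44.7 + (−14.60) t − ½·9.81·t² = 0. Positive root: t = (−14.60 + √(14.60² + 2·9.81·44.7)) / 9.81 = (−14.60 + 33.02) / 9.81 = 1.878 s.
Horizontal distance: R = vₓ t = 14.39 × 1.878 = 27.03 m.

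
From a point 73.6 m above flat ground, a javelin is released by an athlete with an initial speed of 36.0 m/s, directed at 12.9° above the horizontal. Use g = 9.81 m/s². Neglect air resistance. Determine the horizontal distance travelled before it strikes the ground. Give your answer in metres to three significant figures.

Components: vₓ = 36.00 cos 12.9° = 35.09 m/s, v_y0 = 36.00 sin 12.9° = 8.037 m/s.
The projectile lands when y = 73.6 + (8.037) t − ½·9.81·t² = 0. Positive root: t = (8.037 + √(8.037² + 2·9.81·73.6)) / 9.81 = (8.037 + 38.84) / 9.81 = 4.779 s.
Horizontal distance: R = vₓ t = 35.09 × 4.779 = 167.7 m.

168 m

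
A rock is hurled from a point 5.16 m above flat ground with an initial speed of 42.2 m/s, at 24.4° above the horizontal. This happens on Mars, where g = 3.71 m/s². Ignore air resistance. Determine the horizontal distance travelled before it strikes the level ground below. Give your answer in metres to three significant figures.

372 m

Components: vₓ = 42.20 cos 24.4° = 38.43 m/s, v_y0 = 42.20 sin 24.4° = 17.43 m/s.
With up positive and y = 0 at the ground: y(t) = 5.16 + (17.43) t − 1.855 t². Setting y = 0 and taking the positive root: t = [17.43 + √(17.43² + 2·3.71·5.16)] / 3.71 = (17.43 + 18.50) / 3.71 = 9.685 s.
Horizontal distance: R = vₓ t = 38.43 × 9.685 = 372.2 m.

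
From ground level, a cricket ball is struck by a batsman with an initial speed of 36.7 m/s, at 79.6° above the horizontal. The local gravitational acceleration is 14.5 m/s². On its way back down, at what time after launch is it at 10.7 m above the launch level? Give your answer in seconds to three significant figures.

Components: vₓ = 36.70 cos 79.6° = 6.625 m/s, v_y0 = 36.70 sin 79.6° = 36.10 m/s.
Set y = v_y0 t − ½ g t² = 10.7: 7.250 t² − 36.10 t + 10.7 = 0.
Quadratic formula: t = (36.10 ± √992.70) / 14.5 = (36.10 ± 31.51) / 14.5 → t = 0.3165 s or 4.662 s.
The descending-branch root is 4.662 s.

4.66 s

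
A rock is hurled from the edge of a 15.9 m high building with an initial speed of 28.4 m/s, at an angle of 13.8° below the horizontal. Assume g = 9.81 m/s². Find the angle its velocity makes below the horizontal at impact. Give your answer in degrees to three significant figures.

vₓ = 28.40 cos 13.8° = 27.58 m/s; v_y0 = −6.774 m/s (downward).
Vertical motion (up positive, ground at y = 0): 4.905 t² − (−6.774) t − 15.9 = 0, so t = (−6.774 + √(6.774² + 2·9.81·15.9)) / 9.81 = (−6.774 + 18.92) / 9.81 = 1.238 s.
At impact: v_y = v_y0 − g t = −18.92 m/s; vₓ = 27.58 m/s.
Angle below horizontal: arctan(|v_y|/vₓ) = arctan(18.92/27.58) = 34.45°.

34.4°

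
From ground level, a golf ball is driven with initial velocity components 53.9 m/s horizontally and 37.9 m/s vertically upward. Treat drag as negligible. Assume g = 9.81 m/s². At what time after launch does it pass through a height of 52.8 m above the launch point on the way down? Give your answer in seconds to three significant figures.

5.90 s

Require v_y0 t − ½ g t² = 52.8, i.e. 4.905 t² − 37.90 t + 52.8 = 0.
Quadratic formula: t = (37.90 ± √400.47) / 9.81 = (37.90 ± 20.01) / 9.81 → t = 1.823 s or 5.903 s.
The descending-branch root is 5.903 s.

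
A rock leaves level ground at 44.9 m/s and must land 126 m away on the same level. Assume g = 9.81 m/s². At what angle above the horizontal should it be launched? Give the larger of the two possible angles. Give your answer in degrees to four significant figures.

Level-ground range R = v₀² sin(2θ)/g ⇒ sin(2θ) = gR/v₀² = 9.81 × 126 / 44.9² = 0.6131.
2θ = 37.82° or 180° − 37.82° = 142.2°, so θ = 18.91° or 71.09°.
The larger angle is 71.09°.

71.09°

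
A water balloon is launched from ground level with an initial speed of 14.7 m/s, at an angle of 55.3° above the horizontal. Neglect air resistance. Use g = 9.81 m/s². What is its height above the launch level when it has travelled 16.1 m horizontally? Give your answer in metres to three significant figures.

5.10 m

Resolve: vₓ = 14.70 cos 55.3° = 8.368 m/s and v_y0 = 14.70 sin 55.3° = 12.09 m/s.
x = vₓ t ⇒ t = 16.1/8.368 = 1.924 s.
Height: y = v_y0 t − ½ g t² = 12.09 × 1.924 − 4.905 × 1.924² = 23.25 − 18.16 = 5.096 m.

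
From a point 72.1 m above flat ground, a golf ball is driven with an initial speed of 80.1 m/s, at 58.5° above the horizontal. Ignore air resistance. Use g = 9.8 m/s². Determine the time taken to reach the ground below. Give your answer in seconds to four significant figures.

14.92 s

vₓ = 80.10 cos 58.5° = 41.85 m/s; v_y0 = 80.10 sin 58.5° = 68.30 m/s.
Vertical motion (up positive, ground at y = 0): 4.900 t² − (68.30) t − 72.1 = 0, so t = (68.30 + √(68.30² + 2·9.80·72.1)) / 9.80 = (68.30 + 77.96) / 9.80 = 14.92 s.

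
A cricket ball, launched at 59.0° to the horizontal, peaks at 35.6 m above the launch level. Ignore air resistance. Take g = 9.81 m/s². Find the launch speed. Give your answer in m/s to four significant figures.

30.83 m/s

At the peak v_y = 0, so v_y0 = √(2gH) = √(2 × 9.81 × 35.6) = 26.43 m/s.
v_y0 = v₀ sin θ ⇒ v₀ = 26.43 / sin 59.0° = 30.83 m/s.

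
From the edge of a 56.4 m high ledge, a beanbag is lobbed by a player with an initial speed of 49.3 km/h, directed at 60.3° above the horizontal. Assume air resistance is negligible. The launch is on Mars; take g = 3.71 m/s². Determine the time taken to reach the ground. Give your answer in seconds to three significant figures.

9.58 s

Convert: 49.3 km/h = 49.3/3.6 = 13.69 m/s.
Components: vₓ = 13.69 cos 60.3° = 6.785 m/s, v_y0 = 13.69 sin 60.3° = 11.90 m/s.
Vertical motion (up positive, ground at y = 0): 1.855 t² − (11.90) t − 56.4 = 0, so t = (11.90 + √(11.90² + 2·3.71·56.4)) / 3.71 = (11.90 + 23.66) / 3.71 = 9.585 s.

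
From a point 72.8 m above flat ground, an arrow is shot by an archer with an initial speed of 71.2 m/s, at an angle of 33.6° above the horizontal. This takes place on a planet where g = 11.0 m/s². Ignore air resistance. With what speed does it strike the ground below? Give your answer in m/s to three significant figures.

81.7 m/s

Horizontal component vₓ = 71.20 cos 33.6° = 59.30 m/s; vertical v_y0 = 71.20 sin 33.6° = 39.40 m/s.
The projectile lands when y = 72.8 + (39.40) t − ½·11.0·t² = 0. Positive root: t = (39.40 + √(39.40² + 2·11.0·72.8)) / 11.0 = (39.40 + 56.16) / 11.0 = 8.688 s.
Vertical velocity at impact: v_y = v_y0 − g t = 39.40 − 11.0 × 8.688 = −56.16 m/s.
Speed: |v| = √(vₓ² + v_y²) = √(59.30² + 56.16²) = 81.68 m/s.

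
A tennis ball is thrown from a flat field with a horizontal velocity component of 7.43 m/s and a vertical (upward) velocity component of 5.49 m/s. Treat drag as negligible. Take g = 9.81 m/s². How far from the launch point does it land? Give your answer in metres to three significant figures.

Flight time T = 2 v_y0 / g = 1.119 s.
Range: R = vₓ T = 7.430 × 1.119 = 8.316 m.

8.32 m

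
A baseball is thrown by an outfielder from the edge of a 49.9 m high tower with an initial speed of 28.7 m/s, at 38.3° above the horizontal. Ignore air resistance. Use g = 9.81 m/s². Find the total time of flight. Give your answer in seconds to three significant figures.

Resolve: vₓ = 28.70 cos 38.3° = 22.52 m/s and v_y0 = 28.70 sin 38.3° = 17.79 m/s.
With up positive and y = 0 at the ground: y(t) = 49.9 + (17.79) t − 4.905 t². Setting y = 0 and taking the positive root: t = [17.79 + √(17.79² + 2·9.81·49.9)] / 9.81 = (17.79 + 35.99) / 9.81 = 5.482 s.

5.48 s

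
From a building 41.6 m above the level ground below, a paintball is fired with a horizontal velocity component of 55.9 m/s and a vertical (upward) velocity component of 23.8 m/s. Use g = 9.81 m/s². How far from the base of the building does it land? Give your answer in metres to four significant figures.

The projectile lands when y = 41.6 + (23.80) t − ½·9.81·t² = 0. Positive root: t = (23.80 + √(23.80² + 2·9.81·41.6)) / 9.81 = (23.80 + 37.18) / 9.81 = 6.216 s.
Horizontal distance: R = vₓ t = 55.90 × 6.216 = 347.5 m.

347.5 m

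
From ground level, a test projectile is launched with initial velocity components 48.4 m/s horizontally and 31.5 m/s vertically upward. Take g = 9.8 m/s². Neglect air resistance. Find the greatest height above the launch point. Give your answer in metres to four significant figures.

50.62 m

Maximum height: H = v_y0² / (2g) = 31.50² / (2 × 9.80) = 50.62 m.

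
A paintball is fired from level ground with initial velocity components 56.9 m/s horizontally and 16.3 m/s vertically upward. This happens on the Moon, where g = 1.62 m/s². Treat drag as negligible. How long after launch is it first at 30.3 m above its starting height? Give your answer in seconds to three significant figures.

Height y(t) = 16.30 t − 0.8100 t² = 30.3 gives 0.8100 t² − 16.30 t + 30.3 = 0.
Quadratic formula: t = (16.30 ± √167.52) / 1.62 = (16.30 ± 12.94) / 1.62 → t = 2.072 s or 18.05 s.
The first (ascending) time is 2.072 s.

2.07 s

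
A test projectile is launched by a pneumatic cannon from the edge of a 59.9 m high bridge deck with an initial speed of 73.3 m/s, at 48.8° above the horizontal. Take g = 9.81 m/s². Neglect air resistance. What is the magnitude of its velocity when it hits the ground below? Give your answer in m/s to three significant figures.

Horizontal component vₓ = 73.30 cos 48.8° = 48.28 m/s; vertical v_y0 = 73.30 sin 48.8° = 55.15 m/s.
Vertical motion (up positive, ground at y = 0): 4.905 t² − (55.15) t − 59.9 = 0, so t = (55.15 + √(55.15² + 2·9.81·59.9)) / 9.81 = (55.15 + 64.94) / 9.81 = 12.24 s.
Vertical velocity at impact: v_y = v_y0 − g t = 55.15 − 9.81 × 12.24 = −64.94 m/s.
Speed: |v| = √(vₓ² + v_y²) = √(48.28² + 64.94²) = 80.92 m/s.

80.9 m/s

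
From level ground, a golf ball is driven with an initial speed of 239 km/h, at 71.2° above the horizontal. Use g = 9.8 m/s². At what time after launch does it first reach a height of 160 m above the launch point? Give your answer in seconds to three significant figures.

Convert: 239 km/h = 239/3.6 = 66.39 m/s.
vₓ = 66.39 cos 71.2° = 21.39 m/s; v_y0 = 66.39 sin 71.2° = 62.85 m/s.
Require v_y0 t − ½ g t² = 160, i.e. 4.900 t² − 62.85 t + 160 = 0.
t = [62.85 ± √(62.85² − 2·9.80·160)] / 9.80 = (62.85 ± 28.53) / 9.80, so t = 3.502 s or t = 9.324 s.
The first (ascending) time is 3.502 s.

3.50 s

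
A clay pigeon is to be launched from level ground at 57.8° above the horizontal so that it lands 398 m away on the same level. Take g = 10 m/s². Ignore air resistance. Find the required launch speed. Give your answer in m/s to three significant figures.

Level-ground range: R = v₀² sin(2θ)/g, so v₀ = √(gR / sin 2θ).
v₀ = √(10.0 × 398 / sin 115.6°) = √(3980 / 0.9018) = √4413.2 = 66.43 m/s.

66.4 m/s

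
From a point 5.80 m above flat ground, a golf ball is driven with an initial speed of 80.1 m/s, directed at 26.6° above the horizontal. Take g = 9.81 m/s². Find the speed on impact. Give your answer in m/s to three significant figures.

80.8 m/s

vₓ = 80.10 cos 26.6° = 71.62 m/s; v_y0 = 80.10 sin 26.6° = 35.87 m/s.
With up positive and y = 0 at the ground: y(t) = 5.80 + (35.87) t − 4.905 t². Setting y = 0 and taking the positive root: t = [35.87 + √(35.87² + 2·9.81·5.80)] / 9.81 = (35.87 + 37.42) / 9.81 = 7.470 s.
Vertical velocity at impact: v_y = v_y0 − g t = 35.87 − 9.81 × 7.470 = −37.42 m/s.
Speed: |v| = √(vₓ² + v_y²) = √(71.62² + 37.42²) = 80.81 m/s.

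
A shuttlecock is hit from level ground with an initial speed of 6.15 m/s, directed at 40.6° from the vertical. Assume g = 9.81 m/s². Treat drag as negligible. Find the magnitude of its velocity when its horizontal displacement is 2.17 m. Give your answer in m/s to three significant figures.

4.05 m/s

vₓ = 6.150 sin 40.6° = 4.002 m/s; v_y0 = 6.150 cos 40.6° = 4.670 m/s.
At x = 2.17 m, t = x/vₓ = 2.17/4.002 = 0.5422 s.
Vertical velocity there: v_y = v_y0 − g t = 4.670 − 9.81 × 0.5422 = −0.6494 m/s.
Speed: √(vₓ² + v_y²) = √(4.002² + 0.6494²) = 4.055 m/s.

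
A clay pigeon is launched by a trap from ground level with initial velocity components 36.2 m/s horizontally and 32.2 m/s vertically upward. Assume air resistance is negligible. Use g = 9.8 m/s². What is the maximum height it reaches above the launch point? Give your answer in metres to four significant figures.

52.90 m

Maximum height: H = v_y0² / (2g) = 32.20² / (2 × 9.80) = 52.90 m.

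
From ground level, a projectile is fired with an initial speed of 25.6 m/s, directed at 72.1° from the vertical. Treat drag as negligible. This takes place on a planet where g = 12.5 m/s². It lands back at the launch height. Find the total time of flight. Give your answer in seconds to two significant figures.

1.3 s

vₓ = 25.60 sin 72.1° = 24.36 m/s; v_y0 = 25.60 cos 72.1° = 7.868 m/s.
It returns to y = 0 when t = 2 v_y0 / g = 2(7.868)/12.5 = 1.259 s.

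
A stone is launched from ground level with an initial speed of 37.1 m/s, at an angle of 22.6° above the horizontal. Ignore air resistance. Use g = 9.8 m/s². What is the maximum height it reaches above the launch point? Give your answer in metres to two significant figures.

10 m

Components: vₓ = 37.10 cos 22.6° = 34.25 m/s, v_y0 = 37.10 sin 22.6° = 14.26 m/s.
At the apex v_y = 0, so H = v_y0²/(2g) = 14.26²/19.60 = 10.37 m.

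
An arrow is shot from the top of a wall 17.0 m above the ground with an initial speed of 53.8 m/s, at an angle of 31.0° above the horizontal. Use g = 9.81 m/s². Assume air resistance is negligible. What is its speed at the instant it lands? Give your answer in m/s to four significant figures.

56.82 m/s

Components: vₓ = 53.80 cos 31.0° = 46.12 m/s, v_y0 = 53.80 sin 31.0° = 27.71 m/s.
With up positive and y = 0 at the ground: y(t) = 17.0 + (27.71) t − 4.905 t². Setting y = 0 and taking the positive root: t = [27.71 + √(27.71² + 2·9.81·17.0)] / 9.81 = (27.71 + 33.19) / 9.81 = 6.207 s.
Vertical velocity at impact: v_y = v_y0 − g t = 27.71 − 9.81 × 6.207 = −33.19 m/s.
Speed: |v| = √(vₓ² + v_y²) = √(46.12² + 33.19²) = 56.82 m/s.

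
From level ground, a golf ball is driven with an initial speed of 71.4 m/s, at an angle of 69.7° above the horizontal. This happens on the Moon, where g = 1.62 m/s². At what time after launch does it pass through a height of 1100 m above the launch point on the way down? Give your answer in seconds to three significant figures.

Horizontal component vₓ = 71.40 cos 69.7° = 24.77 m/s; vertical v_y0 = 71.40 sin 69.7° = 66.97 m/s.
Height y(t) = 66.97 t − 0.8100 t² = 1100 gives 0.8100 t² − 66.97 t + 1100 = 0.
Quadratic formula: t = (66.97 ± √920.35) / 1.62 = (66.97 ± 30.34) / 1.62 → t = 22.61 s or 60.06 s.
The descending-branch root is 60.06 s.

60.1 s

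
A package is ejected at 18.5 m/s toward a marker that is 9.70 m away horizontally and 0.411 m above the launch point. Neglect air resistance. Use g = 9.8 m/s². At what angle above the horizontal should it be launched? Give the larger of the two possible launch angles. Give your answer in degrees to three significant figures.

81.9°

Trajectory: y = x tanθ − g x² (1 + tan²θ)/(2v₀²). With x = 9.70, y = 0.411, v₀ = 18.5, g = 9.80:
1.347 tan²θ − 9.70 tanθ + (1.758) = 0.
tanθ = [9.70 ± √(9.70² − 4 × 1.347 × (1.758))] / (2 × 1.347) = (9.70 ± 9.199) / 2.694, giving tanθ = 0.1861 or 7.015.
θ = 10.54° or 81.89°; the larger is 81.89°.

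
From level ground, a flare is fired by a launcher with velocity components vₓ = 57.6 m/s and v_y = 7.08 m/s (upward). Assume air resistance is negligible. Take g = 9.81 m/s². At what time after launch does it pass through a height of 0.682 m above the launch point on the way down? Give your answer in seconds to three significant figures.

Set y = v_y0 t − ½ g t² = 0.682: 4.905 t² − 7.080 t + 0.682 = 0.
t = [7.080 ± √(7.080² − 2·9.81·0.682)] / 9.81 = (7.080 ± 6.062) / 9.81, so t = 0.1038 s or t = 1.340 s.
The descending-branch root is 1.340 s.

1.34 s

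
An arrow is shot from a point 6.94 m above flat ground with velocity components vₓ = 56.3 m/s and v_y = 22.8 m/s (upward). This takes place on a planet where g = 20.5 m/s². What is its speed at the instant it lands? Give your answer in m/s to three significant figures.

63.0 m/s

With up positive and y = 0 at the ground: y(t) = 6.94 + (22.80) t − 10.25 t². Setting y = 0 and taking the positive root: t = [22.80 + √(22.80² + 2·20.5·6.94)] / 20.5 = (22.80 + 28.36) / 20.5 = 2.496 s.
Vertical velocity at impact: v_y = v_y0 − g t = 22.80 − 20.5 × 2.496 = −28.36 m/s.
Speed: |v| = √(vₓ² + v_y²) = √(56.30² + 28.36²) = 63.04 m/s.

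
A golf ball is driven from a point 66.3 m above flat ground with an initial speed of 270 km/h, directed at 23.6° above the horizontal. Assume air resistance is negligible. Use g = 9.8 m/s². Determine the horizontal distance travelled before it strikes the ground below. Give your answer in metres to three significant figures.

540 m

Convert: 270 km/h = 270/3.6 = 75.00 m/s.
Components: vₓ = 75.00 cos 23.6° = 68.73 m/s, v_y0 = 75.00 sin 23.6° = 30.03 m/s.
Vertical motion (up positive, ground at y = 0): 4.900 t² − (30.03) t − 66.3 = 0, so t = (30.03 + √(30.03² + 2·9.80·66.3)) / 9.80 = (30.03 + 46.92) / 9.80 = 7.851 s.
Horizontal distance: R = vₓ t = 68.73 × 7.851 = 539.6 m.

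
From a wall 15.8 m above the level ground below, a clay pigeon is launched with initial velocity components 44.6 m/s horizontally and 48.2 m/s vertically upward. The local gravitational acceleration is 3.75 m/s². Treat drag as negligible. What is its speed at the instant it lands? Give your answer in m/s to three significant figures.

66.6 m/s

The projectile lands when y = 15.8 + (48.20) t − ½·3.75·t² = 0. Positive root: t = (48.20 + √(48.20² + 2·3.75·15.8)) / 3.75 = (48.20 + 49.41) / 3.75 = 26.03 s.
Vertical velocity at impact: v_y = v_y0 − g t = 48.20 − 3.75 × 26.03 = −49.41 m/s.
Speed: |v| = √(vₓ² + v_y²) = √(44.60² + 49.41²) = 66.57 m/s.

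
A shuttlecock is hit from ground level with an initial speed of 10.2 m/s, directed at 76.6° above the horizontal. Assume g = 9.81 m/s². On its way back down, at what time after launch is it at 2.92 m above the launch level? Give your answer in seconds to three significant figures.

1.67 s

Resolve: vₓ = 10.20 cos 76.6° = 2.364 m/s and v_y0 = 10.20 sin 76.6° = 9.922 m/s.
Require v_y0 t − ½ g t² = 2.92, i.e. 4.905 t² − 9.922 t + 2.92 = 0.
Quadratic formula: t = (9.922 ± √41.162) / 9.81 = (9.922 ± 6.416) / 9.81 → t = 0.3574 s or 1.665 s.
The descending-branch root is 1.665 s.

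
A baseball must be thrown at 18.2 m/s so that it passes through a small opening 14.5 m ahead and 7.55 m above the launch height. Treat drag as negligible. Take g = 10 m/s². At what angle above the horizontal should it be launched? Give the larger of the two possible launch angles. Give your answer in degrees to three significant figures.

Trajectory: y = x tanθ − g x² (1 + tan²θ)/(2v₀²). With x = 14.5, y = 7.55, v₀ = 18.2, g = 10.0:
3.174 tan²θ − 14.5 tanθ + (10.72) = 0.
tanθ = [14.5 ± √(14.5² − 4 × 3.174 × (10.72))] / (2 × 3.174) = (14.5 ± 8.609) / 6.347, giving tanθ = 0.9281 or 3.641.
θ = 42.86° or 74.64°; the larger is 74.64°.

74.6°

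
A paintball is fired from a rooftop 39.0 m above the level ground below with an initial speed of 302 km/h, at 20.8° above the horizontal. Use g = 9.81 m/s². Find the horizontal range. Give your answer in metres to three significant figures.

Convert: 302 km/h = 302/3.6 = 83.89 m/s.
vₓ = 83.89 cos 20.8° = 78.42 m/s; v_y0 = 83.89 sin 20.8° = 29.79 m/s.
Vertical motion (up positive, ground at y = 0): 4.905 t² − (29.79) t − 39.0 = 0, so t = (29.79 + √(29.79² + 2·9.81·39.0)) / 9.81 = (29.79 + 40.65) / 9.81 = 7.181 s.
Horizontal distance: R = vₓ t = 78.42 × 7.181 = 563.1 m.

563 m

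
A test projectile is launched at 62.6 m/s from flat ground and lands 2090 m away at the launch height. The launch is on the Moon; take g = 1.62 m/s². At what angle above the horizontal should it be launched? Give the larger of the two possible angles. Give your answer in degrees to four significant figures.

From R = (v₀²/g) sin 2θ: sin 2θ = 1.62 × 2090 / 3918.8 = 0.8640.
2θ = 59.77° or 180° − 59.77° = 120.2°, so θ = 29.88° or 60.12°.
The larger angle is 60.12°.

60.12°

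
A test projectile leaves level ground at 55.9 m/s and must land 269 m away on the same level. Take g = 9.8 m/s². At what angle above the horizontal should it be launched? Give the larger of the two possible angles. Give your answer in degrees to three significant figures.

Level-ground range R = v₀² sin(2θ)/g ⇒ sin(2θ) = gR/v₀² = 9.80 × 269 / 55.9² = 0.8436.
2θ = 57.53° or 180° − 57.53° = 122.5°, so θ = 28.76° or 61.24°.
The larger angle is 61.24°.

61.2°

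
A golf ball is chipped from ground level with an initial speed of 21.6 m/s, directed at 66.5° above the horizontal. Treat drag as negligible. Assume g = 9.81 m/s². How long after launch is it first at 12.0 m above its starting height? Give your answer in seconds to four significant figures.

Horizontal component vₓ = 21.60 cos 66.5° = 8.613 m/s; vertical v_y0 = 21.60 sin 66.5° = 19.81 m/s.
Set y = v_y0 t − ½ g t² = 12.0: 4.905 t² − 19.81 t + 12.0 = 0.
Quadratic formula: t = (19.81 ± √156.94) / 9.81 = (19.81 ± 12.53) / 9.81 → t = 0.7422 s or 3.296 s.
The first (ascending) time is 0.7422 s.

0.7422 s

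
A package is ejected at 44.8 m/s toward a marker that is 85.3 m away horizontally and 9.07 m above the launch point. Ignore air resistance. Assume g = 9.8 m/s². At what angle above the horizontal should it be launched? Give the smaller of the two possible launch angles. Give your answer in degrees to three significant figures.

18.7°

Trajectory: y = x tanθ − g x² (1 + tan²θ)/(2v₀²). With x = 85.3, y = 9.07, v₀ = 44.8, g = 9.80:
17.76 tan²θ − 85.3 tanθ + (26.83) = 0.
tanθ = [85.3 ± √(85.3² − 4 × 17.76 × (26.83))] / (2 × 17.76) = (85.3 ± 73.28) / 35.53, giving tanθ = 0.3384 or 4.463.
θ = 18.70° or 77.37°; the smaller is 18.70°.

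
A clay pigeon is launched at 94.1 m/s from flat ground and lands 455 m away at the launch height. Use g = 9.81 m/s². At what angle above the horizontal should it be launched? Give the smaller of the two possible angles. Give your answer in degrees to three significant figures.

15.1°

Level-ground range R = v₀² sin(2θ)/g ⇒ sin(2θ) = gR/v₀² = 9.81 × 455 / 94.1² = 0.5041.
2θ = 30.27° or 180° − 30.27° = 149.7°, so θ = 15.14° or 74.86°.
The smaller angle is 15.14°.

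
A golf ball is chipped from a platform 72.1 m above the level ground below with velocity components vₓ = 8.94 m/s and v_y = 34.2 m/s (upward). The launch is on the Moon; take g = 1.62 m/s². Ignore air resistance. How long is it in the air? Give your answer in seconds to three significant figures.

44.2 s

The projectile lands when y = 72.1 + (34.20) t − ½·1.62·t² = 0. Positive root: t = (34.20 + √(34.20² + 2·1.62·72.1)) / 1.62 = (34.20 + 37.46) / 1.62 = 44.23 s.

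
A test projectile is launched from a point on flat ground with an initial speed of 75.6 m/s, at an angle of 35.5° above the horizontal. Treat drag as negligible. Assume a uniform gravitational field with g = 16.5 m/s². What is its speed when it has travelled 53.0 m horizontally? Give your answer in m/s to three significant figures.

vₓ = 75.60 cos 35.5° = 61.55 m/s; v_y0 = 75.60 sin 35.5° = 43.90 m/s.
x = vₓ t ⇒ t = 53.0/61.55 = 0.8611 s.
Vertical velocity there: v_y = v_y0 − g t = 43.90 − 16.5 × 0.8611 = 29.69 m/s.
Speed: √(vₓ² + v_y²) = √(61.55² + 29.69²) = 68.34 m/s.

68.3 m/s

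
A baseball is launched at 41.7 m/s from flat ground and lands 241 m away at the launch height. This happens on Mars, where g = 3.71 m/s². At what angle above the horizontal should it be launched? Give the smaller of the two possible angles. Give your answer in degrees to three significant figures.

R = v₀² sin 2θ / g gives sin 2θ = gR/v₀² = 3.71·241/41.7² = 0.5142.
2θ = 30.94° or 180° − 30.94° = 149.1°, so θ = 15.47° or 74.53°.
The smaller angle is 15.47°.

15.5°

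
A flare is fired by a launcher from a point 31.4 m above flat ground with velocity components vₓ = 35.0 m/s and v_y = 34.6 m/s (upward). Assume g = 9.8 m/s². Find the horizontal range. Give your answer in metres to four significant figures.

The projectile lands when y = 31.4 + (34.60) t − ½·9.80·t² = 0. Positive root: t = (34.60 + √(34.60² + 2·9.80·31.4)) / 9.80 = (34.60 + 42.57) / 9.80 = 7.875 s.
Horizontal distance: R = vₓ t = 35.00 × 7.875 = 275.6 m.

275.6 m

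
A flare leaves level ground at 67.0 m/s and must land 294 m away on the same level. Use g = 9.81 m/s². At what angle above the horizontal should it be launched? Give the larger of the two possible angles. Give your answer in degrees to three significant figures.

R = v₀² sin 2θ / g gives sin 2θ = gR/v₀² = 9.81·294/67.0² = 0.6425.
2θ = 39.98° or 180° − 39.98° = 140.0°, so θ = 19.99° or 70.01°.
The larger angle is 70.01°.

70.0°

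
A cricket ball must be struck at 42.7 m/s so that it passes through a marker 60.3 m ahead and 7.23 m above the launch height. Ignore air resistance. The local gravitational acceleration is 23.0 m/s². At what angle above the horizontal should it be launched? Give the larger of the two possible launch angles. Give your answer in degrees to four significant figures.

Trajectory: y = x tanθ − g x² (1 + tan²θ)/(2v₀²). With x = 60.3, y = 7.23, v₀ = 42.7, g = 23.0:
22.93 tan²θ − 60.3 tanθ + (30.16) = 0.
tanθ = [60.3 ± √(60.3² − 4 × 22.93 × (30.16))] / (2 × 22.93) = (60.3 ± 29.48) / 45.87, giving tanθ = 0.6720 or 1.957.
θ = 33.90° or 62.94°; the larger is 62.94°.

62.94°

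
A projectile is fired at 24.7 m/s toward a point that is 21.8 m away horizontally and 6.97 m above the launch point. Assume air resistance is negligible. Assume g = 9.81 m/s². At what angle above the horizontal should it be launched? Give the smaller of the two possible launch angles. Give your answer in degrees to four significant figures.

28.70°

Trajectory: y = x tanθ − g x² (1 + tan²θ)/(2v₀²). With x = 21.8, y = 6.97, v₀ = 24.7, g = 9.81:
3.821 tan²θ − 21.8 tanθ + (10.79) = 0.
tanθ = [21.8 ± √(21.8² − 4 × 3.821 × (10.79))] / (2 × 3.821) = (21.8 ± 17.62) / 7.642, giving tanθ = 0.5475 or 5.158.
θ = 28.70° or 79.03°; the smaller is 28.70°.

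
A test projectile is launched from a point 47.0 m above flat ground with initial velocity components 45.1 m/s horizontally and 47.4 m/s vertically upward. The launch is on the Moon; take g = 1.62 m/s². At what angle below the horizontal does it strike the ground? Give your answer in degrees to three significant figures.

Vertical motion (up positive, ground at y = 0): 0.8100 t² − (47.40) t − 47.0 = 0, so t = (47.40 + √(47.40² + 2·1.62·47.0)) / 1.62 = (47.40 + 48.98) / 1.62 = 59.49 s.
At impact: v_y = v_y0 − g t = −48.98 m/s; vₓ = 45.10 m/s.
Angle below horizontal: arctan(|v_y|/vₓ) = arctan(48.98/45.10) = 47.36°.

47.4°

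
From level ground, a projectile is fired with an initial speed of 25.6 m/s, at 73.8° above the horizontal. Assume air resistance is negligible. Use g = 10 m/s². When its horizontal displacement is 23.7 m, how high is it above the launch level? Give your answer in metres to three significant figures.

26.5 m

Components: vₓ = 25.60 cos 73.8° = 7.142 m/s, v_y0 = 25.60 sin 73.8° = 24.58 m/s.
At x = 23.7 m, t = x/vₓ = 23.7/7.142 = 3.318 s.
Height: y = v_y0 t − ½ g t² = 24.58 × 3.318 − 5.000 × 3.318² = 81.58 − 55.06 = 26.52 m.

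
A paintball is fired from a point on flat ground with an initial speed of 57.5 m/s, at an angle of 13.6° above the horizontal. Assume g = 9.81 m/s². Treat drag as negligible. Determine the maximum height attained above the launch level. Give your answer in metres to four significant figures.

9.317 m

Components: vₓ = 57.50 cos 13.6° = 55.89 m/s, v_y0 = 57.50 sin 13.6° = 13.52 m/s.
Peak height H = v_y0² / (2g) = 182.81 / 19.62 = 9.317 m.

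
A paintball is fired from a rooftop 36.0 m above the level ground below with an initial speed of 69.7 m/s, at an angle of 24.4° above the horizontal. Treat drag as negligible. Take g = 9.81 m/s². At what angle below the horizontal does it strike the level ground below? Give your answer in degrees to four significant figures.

Components: vₓ = 69.70 cos 24.4° = 63.47 m/s, v_y0 = 69.70 sin 24.4° = 28.79 m/s.
The projectile lands when y = 36.0 + (28.79) t − ½·9.81·t² = 0. Positive root: t = (28.79 + √(28.79² + 2·9.81·36.0)) / 9.81 = (28.79 + 39.18) / 9.81 = 6.929 s.
At impact: v_y = v_y0 − g t = −39.18 m/s; vₓ = 63.47 m/s.
Angle below horizontal: arctan(|v_y|/vₓ) = arctan(39.18/63.47) = 31.69°.

31.69°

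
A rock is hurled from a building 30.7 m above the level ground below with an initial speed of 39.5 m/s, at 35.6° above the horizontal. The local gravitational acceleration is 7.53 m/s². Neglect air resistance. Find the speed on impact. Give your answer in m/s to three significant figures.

45.0 m/s

Components: vₓ = 39.50 cos 35.6° = 32.12 m/s, v_y0 = 39.50 sin 35.6° = 22.99 m/s.
Vertical motion (up positive, ground at y = 0): 3.765 t² − (22.99) t − 30.7 = 0, so t = (22.99 + √(22.99² + 2·7.53·30.7)) / 7.53 = (22.99 + 31.48) / 7.53 = 7.234 s.
Vertical velocity at impact: v_y = v_y0 − g t = 22.99 − 7.53 × 7.234 = −31.48 m/s.
Speed: |v| = √(vₓ² + v_y²) = √(32.12² + 31.48²) = 44.97 m/s.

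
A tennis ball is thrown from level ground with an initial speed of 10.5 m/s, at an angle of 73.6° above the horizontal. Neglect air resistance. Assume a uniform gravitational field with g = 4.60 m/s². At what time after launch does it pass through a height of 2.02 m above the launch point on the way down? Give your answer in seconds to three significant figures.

4.17 s

Resolve: vₓ = 10.50 cos 73.6° = 2.965 m/s and v_y0 = 10.50 sin 73.6° = 10.07 m/s.
Set y = v_y0 t − ½ g t² = 2.02: 2.300 t² − 10.07 t + 2.02 = 0.
Quadratic formula: t = (10.07 ± √82.877) / 4.60 = (10.07 ± 9.104) / 4.60 → t = 0.2107 s or 4.169 s.
The descending-branch root is 4.169 s.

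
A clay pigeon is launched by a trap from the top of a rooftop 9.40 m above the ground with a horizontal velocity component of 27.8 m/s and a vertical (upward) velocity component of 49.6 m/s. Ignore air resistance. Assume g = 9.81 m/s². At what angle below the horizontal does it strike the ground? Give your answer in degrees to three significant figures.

With up positive and y = 0 at the ground: y(t) = 9.40 + (49.60) t − 4.905 t². Setting y = 0 and taking the positive root: t = [49.60 + √(49.60² + 2·9.81·9.40)] / 9.81 = (49.60 + 51.43) / 9.81 = 10.30 s.
At impact: v_y = v_y0 − g t = −51.43 m/s; vₓ = 27.80 m/s.
Angle below horizontal: arctan(|v_y|/vₓ) = arctan(51.43/27.80) = 61.60°.

61.6°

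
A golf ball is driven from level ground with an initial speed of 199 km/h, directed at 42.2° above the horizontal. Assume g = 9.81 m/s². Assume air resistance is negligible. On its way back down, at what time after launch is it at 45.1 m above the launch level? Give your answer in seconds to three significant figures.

Convert: 199 km/h = 199/3.6 = 55.28 m/s.
Components: vₓ = 55.28 cos 42.2° = 40.95 m/s, v_y0 = 55.28 sin 42.2° = 37.13 m/s.
Set y = v_y0 t − ½ g t² = 45.1: 4.905 t² − 37.13 t + 45.1 = 0.
Quadratic formula: t = (37.13 ± √493.87) / 9.81 = (37.13 ± 22.22) / 9.81 → t = 1.520 s or 6.050 s.
The descending-branch root is 6.050 s.

6.05 s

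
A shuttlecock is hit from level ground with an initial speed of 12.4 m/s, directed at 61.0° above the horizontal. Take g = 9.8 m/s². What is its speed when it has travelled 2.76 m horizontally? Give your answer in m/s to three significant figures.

8.74 m/s

vₓ = 12.40 cos 61.0° = 6.012 m/s; v_y0 = 12.40 sin 61.0° = 10.85 m/s.
x = vₓ t ⇒ t = 2.76/6.012 = 0.4591 s.
Vertical velocity there: v_y = v_y0 − g t = 10.85 − 9.80 × 0.4591 = 6.346 m/s.
Speed: √(vₓ² + v_y²) = √(6.012² + 6.346²) = 8.741 m/s.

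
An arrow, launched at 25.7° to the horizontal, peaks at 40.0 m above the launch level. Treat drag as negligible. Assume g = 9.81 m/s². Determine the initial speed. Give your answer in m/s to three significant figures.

At the peak v_y = 0, so v_y0 = √(2gH) = √(2 × 9.81 × 40.0) = 28.01 m/s.
v_y0 = v₀ sin θ ⇒ v₀ = 28.01 / sin 25.7° = 64.60 m/s.

64.6 m/s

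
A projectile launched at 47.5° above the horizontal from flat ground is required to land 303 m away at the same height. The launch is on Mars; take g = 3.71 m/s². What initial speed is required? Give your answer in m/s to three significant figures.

Level-ground range: R = v₀² sin(2θ)/g, so v₀ = √(gR / sin 2θ).
v₀ = √(3.71 × 303 / sin 95.00°) = √(1124 / 0.9962) = √1128.4 = 33.59 m/s.

33.6 m/s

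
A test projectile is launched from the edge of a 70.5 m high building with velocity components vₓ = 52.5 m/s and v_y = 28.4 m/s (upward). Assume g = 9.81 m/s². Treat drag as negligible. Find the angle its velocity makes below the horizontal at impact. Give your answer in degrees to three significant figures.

The projectile lands when y = 70.5 + (28.40) t − ½·9.81·t² = 0. Positive root: t = (28.40 + √(28.40² + 2·9.81·70.5)) / 9.81 = (28.40 + 46.79) / 9.81 = 7.665 s.
At impact: v_y = v_y0 − g t = −46.79 m/s; vₓ = 52.50 m/s.
Angle below horizontal: arctan(|v_y|/vₓ) = arctan(46.79/52.50) = 41.71°.

41.7°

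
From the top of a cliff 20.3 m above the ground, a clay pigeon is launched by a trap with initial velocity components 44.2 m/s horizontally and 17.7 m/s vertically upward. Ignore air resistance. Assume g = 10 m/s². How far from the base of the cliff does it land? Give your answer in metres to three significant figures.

The projectile lands when y = 20.3 + (17.70) t − ½·10.0·t² = 0. Positive root: t = (17.70 + √(17.70² + 2·10.0·20.3)) / 10.0 = (17.70 + 26.82) / 10.0 = 4.452 s.
Horizontal distance: R = vₓ t = 44.20 × 4.452 = 196.8 m.

197 m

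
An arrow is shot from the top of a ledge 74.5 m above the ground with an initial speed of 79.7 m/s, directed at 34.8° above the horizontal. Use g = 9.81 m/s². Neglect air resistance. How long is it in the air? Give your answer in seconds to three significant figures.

10.7 s

Resolve: vₓ = 79.70 cos 34.8° = 65.45 m/s and v_y0 = 79.70 sin 34.8° = 45.49 m/s.
Vertical motion (up positive, ground at y = 0): 4.905 t² − (45.49) t − 74.5 = 0, so t = (45.49 + √(45.49² + 2·9.81·74.5)) / 9.81 = (45.49 + 59.42) / 9.81 = 10.69 s.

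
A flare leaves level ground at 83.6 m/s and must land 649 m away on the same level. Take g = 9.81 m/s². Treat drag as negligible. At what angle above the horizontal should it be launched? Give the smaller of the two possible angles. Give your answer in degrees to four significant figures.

From R = (v₀²/g) sin 2θ: sin 2θ = 9.81 × 649 / 6989.0 = 0.9110.
2θ = 65.64° or 180° − 65.64° = 114.4°, so θ = 32.82° or 57.18°.
The smaller angle is 32.82°.

32.82°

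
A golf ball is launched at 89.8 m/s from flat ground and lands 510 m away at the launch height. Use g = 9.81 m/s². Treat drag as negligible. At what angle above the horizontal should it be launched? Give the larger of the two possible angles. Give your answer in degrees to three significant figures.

R = v₀² sin 2θ / g gives sin 2θ = gR/v₀² = 9.81·510/89.8² = 0.6204.
2θ = 38.35° or 180° − 38.35° = 141.7°, so θ = 19.17° or 70.83°.
The larger angle is 70.83°.

70.8°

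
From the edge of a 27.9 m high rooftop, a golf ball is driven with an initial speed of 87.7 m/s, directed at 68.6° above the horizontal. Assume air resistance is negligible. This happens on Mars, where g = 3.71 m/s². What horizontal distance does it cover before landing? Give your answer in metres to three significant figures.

1420 m

Components: vₓ = 87.70 cos 68.6° = 32.00 m/s, v_y0 = 87.70 sin 68.6° = 81.65 m/s.
Vertical motion (up positive, ground at y = 0): 1.855 t² − (81.65) t − 27.9 = 0, so t = (81.65 + √(81.65² + 2·3.71·27.9)) / 3.71 = (81.65 + 82.91) / 3.71 = 44.36 s.
Horizontal distance: R = vₓ t = 32.00 × 44.36 = 1419 m.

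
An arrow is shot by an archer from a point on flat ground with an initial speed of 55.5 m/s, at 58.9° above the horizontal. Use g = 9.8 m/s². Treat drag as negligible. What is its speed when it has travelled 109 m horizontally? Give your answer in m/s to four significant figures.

30.45 m/s

Resolve: vₓ = 55.50 cos 58.9° = 28.67 m/s and v_y0 = 55.50 sin 58.9° = 47.52 m/s.
At x = 109 m, t = x/vₓ = 109/28.67 = 3.802 s.
Vertical velocity there: v_y = v_y0 − g t = 47.52 − 9.80 × 3.802 = 10.26 m/s.
Speed: √(vₓ² + v_y²) = √(28.67² + 10.26²) = 30.45 m/s.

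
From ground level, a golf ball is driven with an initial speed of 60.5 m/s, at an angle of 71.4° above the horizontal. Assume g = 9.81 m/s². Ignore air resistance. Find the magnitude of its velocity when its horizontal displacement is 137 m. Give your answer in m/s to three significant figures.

vₓ = 60.50 cos 71.4° = 19.30 m/s; v_y0 = 60.50 sin 71.4° = 57.34 m/s.
Time to reach x = 137 m: t = x/vₓ = 137/19.30 = 7.100 s.
Vertical velocity there: v_y = v_y0 − g t = 57.34 − 9.81 × 7.100 = −12.31 m/s.
Speed: √(vₓ² + v_y²) = √(19.30² + 12.31²) = 22.89 m/s.

22.9 m/s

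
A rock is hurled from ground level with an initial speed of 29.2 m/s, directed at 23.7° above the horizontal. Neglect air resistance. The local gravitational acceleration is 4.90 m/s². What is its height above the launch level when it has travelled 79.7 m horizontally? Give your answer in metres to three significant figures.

13.2 m

Components: vₓ = 29.20 cos 23.7° = 26.74 m/s, v_y0 = 29.20 sin 23.7° = 11.74 m/s.
At x = 79.7 m, t = x/vₓ = 79.7/26.74 = 2.981 s.
Height: y = v_y0 t − ½ g t² = 11.74 × 2.981 − 2.450 × 2.981² = 34.99 − 21.77 = 13.22 m.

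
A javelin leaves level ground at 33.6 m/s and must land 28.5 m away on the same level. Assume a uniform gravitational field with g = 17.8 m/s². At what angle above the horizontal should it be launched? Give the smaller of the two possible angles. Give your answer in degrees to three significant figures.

Level-ground range R = v₀² sin(2θ)/g ⇒ sin(2θ) = gR/v₀² = 17.8 × 28.5 / 33.6² = 0.4494.
2θ = 26.70° or 180° − 26.70° = 153.3°, so θ = 13.35° or 76.65°.
The smaller angle is 13.35°.

13.4°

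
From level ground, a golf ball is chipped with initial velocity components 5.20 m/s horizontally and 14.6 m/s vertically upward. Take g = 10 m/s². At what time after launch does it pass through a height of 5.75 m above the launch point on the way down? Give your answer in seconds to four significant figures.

Require v_y0 t − ½ g t² = 5.75, i.e. 5.000 t² − 14.60 t + 5.75 = 0.
Quadratic formula: t = (14.60 ± √98.160) / 10.0 = (14.60 ± 9.908) / 10.0 → t = 0.4692 s or 2.451 s.
The descending-branch root is 2.451 s.

2.451 s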